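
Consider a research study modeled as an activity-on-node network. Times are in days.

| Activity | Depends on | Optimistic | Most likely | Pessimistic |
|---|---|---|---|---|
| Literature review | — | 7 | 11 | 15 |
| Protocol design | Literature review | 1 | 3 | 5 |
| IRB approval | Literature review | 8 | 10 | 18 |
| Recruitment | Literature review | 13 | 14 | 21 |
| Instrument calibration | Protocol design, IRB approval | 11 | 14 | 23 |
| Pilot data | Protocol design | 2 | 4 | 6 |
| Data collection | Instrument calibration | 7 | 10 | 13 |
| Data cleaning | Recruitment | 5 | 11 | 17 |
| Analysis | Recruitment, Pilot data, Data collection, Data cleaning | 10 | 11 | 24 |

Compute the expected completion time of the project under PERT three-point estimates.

60 days

te_Literature review = (7 + 4·11 + 15)/6 = 66/6 = 11
te_Protocol design = (1 + 4·3 + 5)/6 = 18/6 = 3
te_IRB approval = (8 + 4·10 + 18)/6 = 66/6 = 11
te_Recruitment = (13 + 4·14 + 21)/6 = 90/6 = 15
te_Instrument calibration = (11 + 4·14 + 23)/6 = 90/6 = 15
te_Pilot data = (2 + 4·4 + 6)/6 = 24/6 = 4
te_Data collection = (7 + 4·10 + 13)/6 = 60/6 = 10
te_Data cleaning = (5 + 4·11 + 17)/6 = 66/6 = 11
te_Analysis = (10 + 4·11 + 24)/6 = 78/6 = 13

Forward pass:
ES_Literature review = 0; EF_Literature review = 11
ES_Protocol design = 11; EF_Protocol design = 11+3 = 14
ES_IRB approval = 11; EF_IRB approval = 11+11 = 22
ES_Recruitment = 11; EF_Recruitment = 11+15 = 26
ES_Instrument calibration = max(EF_Protocol design=14, EF_IRB approval=22) = 22; EF_Instrument calibration = 22+15 = 37
ES_Pilot data = 14; EF_Pilot data = 14+4 = 18
ES_Data collection = 37; EF_Data collection = 37+10 = 47
ES_Data cleaning = 26; EF_Data cleaning = 26+11 = 37
ES_Analysis = max(EF_Recruitment=26, EF_Pilot data=18, EF_Data collection=47, EF_Data cleaning=37) = 47; EF_Analysis = 47+13 = 60
Expected project duration μ = 60 days. Critical path: Literature review → IRB approval → Instrument calibration → Data collection → Analysis.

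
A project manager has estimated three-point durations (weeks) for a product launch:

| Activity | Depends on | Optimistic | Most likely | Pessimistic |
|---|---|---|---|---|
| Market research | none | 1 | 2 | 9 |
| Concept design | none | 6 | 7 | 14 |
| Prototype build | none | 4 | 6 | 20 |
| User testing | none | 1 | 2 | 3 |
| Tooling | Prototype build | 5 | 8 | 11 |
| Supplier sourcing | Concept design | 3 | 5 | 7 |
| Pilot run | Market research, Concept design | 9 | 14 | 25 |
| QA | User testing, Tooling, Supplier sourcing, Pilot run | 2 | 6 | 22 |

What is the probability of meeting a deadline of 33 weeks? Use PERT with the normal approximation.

0.673

te_Market research = (1 + 4·2 + 9)/6 = 18/6 = 3; σ²_Market research = ((9−1)/6)² = 1.778
te_Concept design = (6 + 4·7 + 14)/6 = 48/6 = 8; σ²_Concept design = ((14−6)/6)² = 1.778
te_Prototype build = (4 + 4·6 + 20)/6 = 48/6 = 8; σ²_Prototype build = ((20−4)/6)² = 7.111
te_User testing = (1 + 4·2 + 3)/6 = 12/6 = 2; σ²_User testing = ((3−1)/6)² = 0.111
te_Tooling = (5 + 4·8 + 11)/6 = 48/6 = 8; σ²_Tooling = ((11−5)/6)² = 1.000
te_Supplier sourcing = (3 + 4·5 + 7)/6 = 30/6 = 5; σ²_Supplier sourcing = ((7−3)/6)² = 0.444
te_Pilot run = (9 + 4·14 + 25)/6 = 90/6 = 15; σ²_Pilot run = ((25−9)/6)² = 7.111
te_QA = (2 + 4·6 + 22)/6 = 48/6 = 8; σ²_QA = ((22−2)/6)² = 11.111

Forward pass:
ES_Market research = 0; EF_Market research = 3
ES_Concept design = 0; EF_Concept design = 8
ES_Prototype build = 0; EF_Prototype build = 8
ES_User testing = 0; EF_User testing = 2
ES_Tooling = 8; EF_Tooling = 8+8 = 16
ES_Supplier sourcing = 8; EF_Supplier sourcing = 8+5 = 13
ES_Pilot run = max(EF_Market research=3, EF_Concept design=8) = 8; EF_Pilot run = 8+15 = 23
ES_QA = max(EF_User testing=2, EF_Tooling=16, EF_Supplier sourcing=13, EF_Pilot run=23) = 23; EF_QA = 23+8 = 31
Expected project duration μ = 31 weeks. Critical path: Concept design → Pilot run → QA.

Variance along critical path = 1.778 + 7.111 + 11.111 = 20.000; σ = √20.000 = 4.472 weeks.
Z = (33 − 31) / 4.472 = 0.447
P(T ≤ 33) = Φ(0.447) ≈ 0.673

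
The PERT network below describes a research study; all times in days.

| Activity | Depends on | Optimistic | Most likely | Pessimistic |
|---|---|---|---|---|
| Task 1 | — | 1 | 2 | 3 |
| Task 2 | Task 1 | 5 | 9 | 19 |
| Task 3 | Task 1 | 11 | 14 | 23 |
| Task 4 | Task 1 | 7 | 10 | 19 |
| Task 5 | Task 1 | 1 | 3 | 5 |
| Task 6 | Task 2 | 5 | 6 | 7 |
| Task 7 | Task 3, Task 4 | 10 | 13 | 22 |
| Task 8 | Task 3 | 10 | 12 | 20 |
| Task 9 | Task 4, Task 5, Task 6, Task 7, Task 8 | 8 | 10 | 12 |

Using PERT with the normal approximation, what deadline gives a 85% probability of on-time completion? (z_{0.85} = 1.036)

te_Task 1 = (1 + 4·2 + 3)/6 = 12/6 = 2; σ²_Task 1 = ((3−1)/6)² = 0.111
te_Task 2 = (5 + 4·9 + 19)/6 = 60/6 = 10; σ²_Task 2 = ((19−5)/6)² = 5.444
te_Task 3 = (11 + 4·14 + 23)/6 = 90/6 = 15; σ²_Task 3 = ((23−11)/6)² = 4.000
te_Task 4 = (7 + 4·10 + 19)/6 = 66/6 = 11; σ²_Task 4 = ((19−7)/6)² = 4.000
te_Task 5 = (1 + 4·3 + 5)/6 = 18/6 = 3; σ²_Task 5 = ((5−1)/6)² = 0.444
te_Task 6 = (5 + 4·6 + 7)/6 = 36/6 = 6; σ²_Task 6 = ((7−5)/6)² = 0.111
te_Task 7 = (10 + 4·13 + 22)/6 = 84/6 = 14; σ²_Task 7 = ((22−10)/6)² = 4.000
te_Task 8 = (10 + 4·12 + 20)/6 = 78/6 = 13; σ²_Task 8 = ((20−10)/6)² = 2.778
te_Task 9 = (8 + 4·10 + 12)/6 = 60/6 = 10; σ²_Task 9 = ((12−8)/6)² = 0.444

Forward pass:
ES_Task 1 = 0; EF_Task 1 = 2
ES_Task 2 = 2; EF_Task 2 = 2+10 = 12
ES_Task 3 = 2; EF_Task 3 = 2+15 = 17
ES_Task 4 = 2; EF_Task 4 = 2+11 = 13
ES_Task 5 = 2; EF_Task 5 = 2+3 = 5
ES_Task 6 = 12; EF_Task 6 = 12+6 = 18
ES_Task 7 = max(EF_Task 3=17, EF_Task 4=13) = 17; EF_Task 7 = 17+14 = 31
ES_Task 8 = 17; EF_Task 8 = 17+13 = 30
ES_Task 9 = max(EF_Task 4=13, EF_Task 5=5, EF_Task 6=18, EF_Task 7=31, EF_Task 8=30) = 31; EF_Task 9 = 31+10 = 41
Expected project duration μ = 41 days. Critical path: Task 1 → Task 3 → Task 7 → Task 9.

Variance along critical path = 0.111 + 4.000 + 4.000 + 0.444 = 8.556; σ = 2.925 days.
D = μ + z·σ = 41 + 1.036·2.925 = 44.0 days

44.0 days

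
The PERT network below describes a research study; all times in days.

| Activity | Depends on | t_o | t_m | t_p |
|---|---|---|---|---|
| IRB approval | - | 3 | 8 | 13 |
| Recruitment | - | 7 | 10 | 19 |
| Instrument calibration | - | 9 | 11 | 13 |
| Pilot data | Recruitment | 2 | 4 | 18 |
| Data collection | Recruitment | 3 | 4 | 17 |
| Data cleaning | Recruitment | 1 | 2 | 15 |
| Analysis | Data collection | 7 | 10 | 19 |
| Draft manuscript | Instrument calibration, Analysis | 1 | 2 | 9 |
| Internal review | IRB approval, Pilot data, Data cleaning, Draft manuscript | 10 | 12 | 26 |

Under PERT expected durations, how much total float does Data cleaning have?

16 days

te_IRB approval = (3 + 4·8 + 13)/6 = 48/6 = 8
te_Recruitment = (7 + 4·10 + 19)/6 = 66/6 = 11
te_Instrument calibration = (9 + 4·11 + 13)/6 = 66/6 = 11
te_Pilot data = (2 + 4·4 + 18)/6 = 36/6 = 6
te_Data collection = (3 + 4·4 + 17)/6 = 36/6 = 6
te_Data cleaning = (1 + 4·2 + 15)/6 = 24/6 = 4
te_Analysis = (7 + 4·10 + 19)/6 = 66/6 = 11
te_Draft manuscript = (1 + 4·2 + 9)/6 = 18/6 = 3
te_Internal review = (10 + 4·12 + 26)/6 = 84/6 = 14

Forward pass:
ES_IRB approval = 0; EF_IRB approval = 8
ES_Recruitment = 0; EF_Recruitment = 11
ES_Instrument calibration = 0; EF_Instrument calibration = 11
ES_Pilot data = 11; EF_Pilot data = 11+6 = 17
ES_Data collection = 11; EF_Data collection = 11+6 = 17
ES_Data cleaning = 11; EF_Data cleaning = 11+4 = 15
ES_Analysis = 17; EF_Analysis = 17+11 = 28
ES_Draft manuscript = max(EF_Instrument calibration=11, EF_Analysis=28) = 28; EF_Draft manuscript = 28+3 = 31
ES_Internal review = max(EF_IRB approval=8, EF_Pilot data=17, EF_Data cleaning=15, EF_Draft manuscript=31) = 31; EF_Internal review = 31+14 = 45
Expected project duration μ = 45 days. Critical path: Recruitment → Data collection → Analysis → Draft manuscript → Internal review.

Backward pass:
LF_Internal review = 45; LS_Internal review = 45−14 = 31
LF_Draft manuscript = LS_Internal review = 31; LS_Draft manuscript = 31−3 = 28
LF_Analysis = LS_Draft manuscript = 28; LS_Analysis = 28−11 = 17
LF_Data cleaning = LS_Internal review = 31; LS_Data cleaning = 31−4 = 27
LF_Data collection = LS_Analysis = 17; LS_Data collection = 17−6 = 11
LF_Pilot data = LS_Internal review = 31; LS_Pilot data = 31−6 = 25
LF_Instrument calibration = LS_Draft manuscript = 28; LS_Instrument calibration = 28−11 = 17
LF_Recruitment = min(LS_Pilot data=25, LS_Data collection=11, LS_Data cleaning=27) = 11; LS_Recruitment = 11−11 = 0
LF_IRB approval = LS_Internal review = 31; LS_IRB approval = 31−8 = 23
Slack_Data cleaning = LS_Data cleaning − ES_Data cleaning = 27 − 11 = 16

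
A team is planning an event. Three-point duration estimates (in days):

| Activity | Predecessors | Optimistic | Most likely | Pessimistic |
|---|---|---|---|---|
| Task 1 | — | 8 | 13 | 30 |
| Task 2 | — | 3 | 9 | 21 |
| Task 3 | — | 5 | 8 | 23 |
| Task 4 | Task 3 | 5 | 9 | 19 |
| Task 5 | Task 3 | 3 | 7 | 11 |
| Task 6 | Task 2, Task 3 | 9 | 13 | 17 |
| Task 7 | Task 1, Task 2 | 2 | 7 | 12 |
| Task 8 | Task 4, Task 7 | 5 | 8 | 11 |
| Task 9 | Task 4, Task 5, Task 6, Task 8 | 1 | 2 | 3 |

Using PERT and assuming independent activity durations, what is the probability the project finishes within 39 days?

0.954

te_Task 1 = (8 + 4·13 + 30)/6 = 90/6 = 15; σ²_Task 1 = ((30−8)/6)² = 13.444
te_Task 2 = (3 + 4·9 + 21)/6 = 60/6 = 10; σ²_Task 2 = ((21−3)/6)² = 9.000
te_Task 3 = (5 + 4·8 + 23)/6 = 60/6 = 10; σ²_Task 3 = ((23−5)/6)² = 9.000
te_Task 4 = (5 + 4·9 + 19)/6 = 60/6 = 10; σ²_Task 4 = ((19−5)/6)² = 5.444
te_Task 5 = (3 + 4·7 + 11)/6 = 42/6 = 7; σ²_Task 5 = ((11−3)/6)² = 1.778
te_Task 6 = (9 + 4·13 + 17)/6 = 78/6 = 13; σ²_Task 6 = ((17−9)/6)² = 1.778
te_Task 7 = (2 + 4·7 + 12)/6 = 42/6 = 7; σ²_Task 7 = ((12−2)/6)² = 2.778
te_Task 8 = (5 + 4·8 + 11)/6 = 48/6 = 8; σ²_Task 8 = ((11−5)/6)² = 1.000
te_Task 9 = (1 + 4·2 + 3)/6 = 12/6 = 2; σ²_Task 9 = ((3−1)/6)² = 0.111

Forward pass:
ES_Task 1 = 0; EF_Task 1 = 15
ES_Task 2 = 0; EF_Task 2 = 10
ES_Task 3 = 0; EF_Task 3 = 10
ES_Task 4 = 10; EF_Task 4 = 10+10 = 20
ES_Task 5 = 10; EF_Task 5 = 10+7 = 17
ES_Task 6 = max(EF_Task 2=10, EF_Task 3=10) = 10; EF_Task 6 = 10+13 = 23
ES_Task 7 = max(EF_Task 1=15, EF_Task 2=10) = 15; EF_Task 7 = 15+7 = 22
ES_Task 8 = max(EF_Task 4=20, EF_Task 7=22) = 22; EF_Task 8 = 22+8 = 30
ES_Task 9 = max(EF_Task 4=20, EF_Task 5=17, EF_Task 6=23, EF_Task 8=30) = 30; EF_Task 9 = 30+2 = 32
Expected project duration μ = 32 days. Critical path: Task 1 → Task 7 → Task 8 → Task 9.

Variance along critical path = 13.444 + 2.778 + 1.000 + 0.111 = 17.333; σ = √17.333 = 4.163 days.
Z = (39 − 32) / 4.163 = 1.681
P(T ≤ 39) = Φ(1.681) ≈ 0.954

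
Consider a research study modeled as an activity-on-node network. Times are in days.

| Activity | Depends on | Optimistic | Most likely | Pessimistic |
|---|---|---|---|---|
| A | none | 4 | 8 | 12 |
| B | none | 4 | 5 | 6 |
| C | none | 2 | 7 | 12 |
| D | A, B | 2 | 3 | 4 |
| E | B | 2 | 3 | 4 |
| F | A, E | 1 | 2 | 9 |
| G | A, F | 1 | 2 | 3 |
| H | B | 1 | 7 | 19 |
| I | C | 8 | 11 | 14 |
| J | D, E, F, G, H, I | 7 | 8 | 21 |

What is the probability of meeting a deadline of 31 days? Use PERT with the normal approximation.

0.838

te_A = (4 + 4·8 + 12)/6 = 48/6 = 8; σ²_A = ((12−4)/6)² = 1.778
te_B = (4 + 4·5 + 6)/6 = 30/6 = 5; σ²_B = ((6−4)/6)² = 0.111
te_C = (2 + 4·7 + 12)/6 = 42/6 = 7; σ²_C = ((12−2)/6)² = 2.778
te_D = (2 + 4·3 + 4)/6 = 18/6 = 3; σ²_D = ((4−2)/6)² = 0.111
te_E = (2 + 4·3 + 4)/6 = 18/6 = 3; σ²_E = ((4−2)/6)² = 0.111
te_F = (1 + 4·2 + 9)/6 = 18/6 = 3; σ²_F = ((9−1)/6)² = 1.778
te_G = (1 + 4·2 + 3)/6 = 12/6 = 2; σ²_G = ((3−1)/6)² = 0.111
te_H = (1 + 4·7 + 19)/6 = 48/6 = 8; σ²_H = ((19−1)/6)² = 9.000
te_I = (8 + 4·11 + 14)/6 = 66/6 = 11; σ²_I = ((14−8)/6)² = 1.000
te_J = (7 + 4·8 + 21)/6 = 60/6 = 10; σ²_J = ((21−7)/6)² = 5.444

Forward pass:
ES_A = 0; EF_A = 8
ES_B = 0; EF_B = 5
ES_C = 0; EF_C = 7
ES_D = max(EF_A=8, EF_B=5) = 8; EF_D = 8+3 = 11
ES_E = 5; EF_E = 5+3 = 8
ES_F = max(EF_A=8, EF_E=8) = 8; EF_F = 8+3 = 11
ES_G = max(EF_A=8, EF_F=11) = 11; EF_G = 11+2 = 13
ES_H = 5; EF_H = 5+8 = 13
ES_I = 7; EF_I = 7+11 = 18
ES_J = max(EF_D=11, EF_E=8, EF_F=11, EF_G=13, EF_H=13, EF_I=18) = 18; EF_J = 18+10 = 28
Expected project duration μ = 28 days. Critical path: C → I → J.

Variance along critical path = 2.778 + 1.000 + 5.444 = 9.222; σ = √9.222 = 3.037 days.
Z = (31 − 28) / 3.037 = 0.988
P(T ≤ 31) = Φ(0.988) ≈ 0.838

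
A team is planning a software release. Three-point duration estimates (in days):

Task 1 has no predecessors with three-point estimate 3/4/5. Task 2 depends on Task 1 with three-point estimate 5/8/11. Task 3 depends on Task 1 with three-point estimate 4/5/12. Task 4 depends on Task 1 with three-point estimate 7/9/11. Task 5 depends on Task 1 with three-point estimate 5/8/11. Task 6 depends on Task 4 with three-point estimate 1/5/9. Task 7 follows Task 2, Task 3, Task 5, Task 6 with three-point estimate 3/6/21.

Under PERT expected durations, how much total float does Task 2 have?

6 days

te_Task 1 = (3 + 4·4 + 5)/6 = 24/6 = 4
te_Task 2 = (5 + 4·8 + 11)/6 = 48/6 = 8
te_Task 3 = (4 + 4·5 + 12)/6 = 36/6 = 6
te_Task 4 = (7 + 4·9 + 11)/6 = 54/6 = 9
te_Task 5 = (5 + 4·8 + 11)/6 = 48/6 = 8
te_Task 6 = (1 + 4·5 + 9)/6 = 30/6 = 5
te_Task 7 = (3 + 4·6 + 21)/6 = 48/6 = 8

Forward pass:
ES_Task 1 = 0; EF_Task 1 = 4
ES_Task 2 = 4; EF_Task 2 = 4+8 = 12
ES_Task 3 = 4; EF_Task 3 = 4+6 = 10
ES_Task 4 = 4; EF_Task 4 = 4+9 = 13
ES_Task 5 = 4; EF_Task 5 = 4+8 = 12
ES_Task 6 = 13; EF_Task 6 = 13+5 = 18
ES_Task 7 = max(EF_Task 2=12, EF_Task 3=10, EF_Task 5=12, EF_Task 6=18) = 18; EF_Task 7 = 18+8 = 26
Expected project duration μ = 26 days. Critical path: Task 1 → Task 4 → Task 6 → Task 7.

Backward pass:
LF_Task 7 = 26; LS_Task 7 = 26−8 = 18
LF_Task 6 = LS_Task 7 = 18; LS_Task 6 = 18−5 = 13
LF_Task 5 = LS_Task 7 = 18; LS_Task 5 = 18−8 = 10
LF_Task 4 = LS_Task 6 = 13; LS_Task 4 = 13−9 = 4
LF_Task 3 = LS_Task 7 = 18; LS_Task 3 = 18−6 = 12
LF_Task 2 = LS_Task 7 = 18; LS_Task 2 = 18−8 = 10
LF_Task 1 = min(LS_Task 2=10, LS_Task 3=12, LS_Task 4=4, LS_Task 5=10) = 4; LS_Task 1 = 4−4 = 0
Slack_Task 2 = LS_Task 2 − ES_Task 2 = 10 − 4 = 6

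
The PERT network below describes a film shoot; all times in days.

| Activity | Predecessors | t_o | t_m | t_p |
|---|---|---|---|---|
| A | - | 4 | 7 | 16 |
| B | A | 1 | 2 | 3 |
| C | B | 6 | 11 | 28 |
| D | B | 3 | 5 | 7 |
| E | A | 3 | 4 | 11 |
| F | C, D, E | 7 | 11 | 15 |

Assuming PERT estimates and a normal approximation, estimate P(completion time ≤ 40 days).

te_A = (4 + 4·7 + 16)/6 = 48/6 = 8; σ²_A = ((16−4)/6)² = 4.000
te_B = (1 + 4·2 + 3)/6 = 12/6 = 2; σ²_B = ((3−1)/6)² = 0.111
te_C = (6 + 4·11 + 28)/6 = 78/6 = 13; σ²_C = ((28−6)/6)² = 13.444
te_D = (3 + 4·5 + 7)/6 = 30/6 = 5; σ²_D = ((7−3)/6)² = 0.444
te_E = (3 + 4·4 + 11)/6 = 30/6 = 5; σ²_E = ((11−3)/6)² = 1.778
te_F = (7 + 4·11 + 15)/6 = 66/6 = 11; σ²_F = ((15−7)/6)² = 1.778

Forward pass:
ES_A = 0; EF_A = 8
ES_B = 8; EF_B = 8+2 = 10
ES_C = 10; EF_C = 10+13 = 23
ES_D = 10; EF_D = 10+5 = 15
ES_E = 8; EF_E = 8+5 = 13
ES_F = max(EF_C=23, EF_D=15, EF_E=13) = 23; EF_F = 23+11 = 34
Expected project duration μ = 34 days. Critical path: A → B → C → F.

Variance along critical path = 4.000 + 0.111 + 13.444 + 1.778 = 19.333; σ = √19.333 = 4.397 days.
Z = (40 − 34) / 4.397 = 1.365
P(T ≤ 40) = Φ(1.365) ≈ 0.914

0.914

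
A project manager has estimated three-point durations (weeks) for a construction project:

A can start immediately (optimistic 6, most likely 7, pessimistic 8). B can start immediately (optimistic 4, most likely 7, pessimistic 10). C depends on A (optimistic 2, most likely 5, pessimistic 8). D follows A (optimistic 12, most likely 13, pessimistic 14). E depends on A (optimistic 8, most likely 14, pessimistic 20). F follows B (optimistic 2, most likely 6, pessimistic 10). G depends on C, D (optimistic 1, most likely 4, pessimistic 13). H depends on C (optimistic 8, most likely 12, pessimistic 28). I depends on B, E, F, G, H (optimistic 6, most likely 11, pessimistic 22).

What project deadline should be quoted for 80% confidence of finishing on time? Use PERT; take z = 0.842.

41.7 weeks

te_A = (6 + 4·7 + 8)/6 = 42/6 = 7; σ²_A = ((8−6)/6)² = 0.111
te_B = (4 + 4·7 + 10)/6 = 42/6 = 7; σ²_B = ((10−4)/6)² = 1.000
te_C = (2 + 4·5 + 8)/6 = 30/6 = 5; σ²_C = ((8−2)/6)² = 1.000
te_D = (12 + 4·13 + 14)/6 = 78/6 = 13; σ²_D = ((14−12)/6)² = 0.111
te_E = (8 + 4·14 + 20)/6 = 84/6 = 14; σ²_E = ((20−8)/6)² = 4.000
te_F = (2 + 4·6 + 10)/6 = 36/6 = 6; σ²_F = ((10−2)/6)² = 1.778
te_G = (1 + 4·4 + 13)/6 = 30/6 = 5; σ²_G = ((13−1)/6)² = 4.000
te_H = (8 + 4·12 + 28)/6 = 84/6 = 14; σ²_H = ((28−8)/6)² = 11.111
te_I = (6 + 4·11 + 22)/6 = 72/6 = 12; σ²_I = ((22−6)/6)² = 7.111

Forward pass:
ES_A = 0; EF_A = 7
ES_B = 0; EF_B = 7
ES_C = 7; EF_C = 7+5 = 12
ES_D = 7; EF_D = 7+13 = 20
ES_E = 7; EF_E = 7+14 = 21
ES_F = 7; EF_F = 7+6 = 13
ES_G = max(EF_C=12, EF_D=20) = 20; EF_G = 20+5 = 25
ES_H = 12; EF_H = 12+14 = 26
ES_I = max(EF_B=7, EF_E=21, EF_F=13, EF_G=25, EF_H=26) = 26; EF_I = 26+12 = 38
Expected project duration μ = 38 weeks. Critical path: A → C → H → I.

Variance along critical path = 0.111 + 1.000 + 11.111 + 7.111 = 19.333; σ = 4.397 weeks.
D = μ + z·σ = 38 + 0.842·4.397 = 41.7 weeks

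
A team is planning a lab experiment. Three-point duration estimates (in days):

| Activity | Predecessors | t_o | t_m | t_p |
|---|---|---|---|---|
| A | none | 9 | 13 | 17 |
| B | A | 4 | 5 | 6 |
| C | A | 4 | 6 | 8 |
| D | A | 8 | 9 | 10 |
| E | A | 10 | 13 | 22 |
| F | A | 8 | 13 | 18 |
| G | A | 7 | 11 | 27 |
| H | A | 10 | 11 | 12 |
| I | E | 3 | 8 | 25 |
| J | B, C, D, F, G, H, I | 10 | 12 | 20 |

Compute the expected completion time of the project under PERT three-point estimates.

50 days

te_A = (9 + 4·13 + 17)/6 = 78/6 = 13
te_B = (4 + 4·5 + 6)/6 = 30/6 = 5
te_C = (4 + 4·6 + 8)/6 = 36/6 = 6
te_D = (8 + 4·9 + 10)/6 = 54/6 = 9
te_E = (10 + 4·13 + 22)/6 = 84/6 = 14
te_F = (8 + 4·13 + 18)/6 = 78/6 = 13
te_G = (7 + 4·11 + 27)/6 = 78/6 = 13
te_H = (10 + 4·11 + 12)/6 = 66/6 = 11
te_I = (3 + 4·8 + 25)/6 = 60/6 = 10
te_J = (10 + 4·12 + 20)/6 = 78/6 = 13

Forward pass:
ES_A = 0; EF_A = 13
ES_B = 13; EF_B = 13+5 = 18
ES_C = 13; EF_C = 13+6 = 19
ES_D = 13; EF_D = 13+9 = 22
ES_E = 13; EF_E = 13+14 = 27
ES_F = 13; EF_F = 13+13 = 26
ES_G = 13; EF_G = 13+13 = 26
ES_H = 13; EF_H = 13+11 = 24
ES_I = 27; EF_I = 27+10 = 37
ES_J = max(EF_B=18, EF_C=19, EF_D=22, EF_F=26, EF_G=26, EF_H=24, EF_I=37) = 37; EF_J = 37+13 = 50
Expected project duration μ = 50 days. Critical path: A → E → I → J.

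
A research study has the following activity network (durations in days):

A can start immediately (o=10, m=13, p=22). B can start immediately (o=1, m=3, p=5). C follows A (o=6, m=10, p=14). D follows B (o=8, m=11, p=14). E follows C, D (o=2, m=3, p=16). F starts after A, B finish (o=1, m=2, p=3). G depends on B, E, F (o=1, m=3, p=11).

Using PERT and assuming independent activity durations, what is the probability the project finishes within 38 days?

te_A = (10 + 4·13 + 22)/6 = 84/6 = 14; σ²_A = ((22−10)/6)² = 4.000
te_B = (1 + 4·3 + 5)/6 = 18/6 = 3; σ²_B = ((5−1)/6)² = 0.444
te_C = (6 + 4·10 + 14)/6 = 60/6 = 10; σ²_C = ((14−6)/6)² = 1.778
te_D = (8 + 4·11 + 14)/6 = 66/6 = 11; σ²_D = ((14−8)/6)² = 1.000
te_E = (2 + 4·3 + 16)/6 = 30/6 = 5; σ²_E = ((16−2)/6)² = 5.444
te_F = (1 + 4·2 + 3)/6 = 12/6 = 2; σ²_F = ((3−1)/6)² = 0.111
te_G = (1 + 4·3 + 11)/6 = 24/6 = 4; σ²_G = ((11−1)/6)² = 2.778

Forward pass:
ES_A = 0; EF_A = 14
ES_B = 0; EF_B = 3
ES_C = 14; EF_C = 14+10 = 24
ES_D = 3; EF_D = 3+11 = 14
ES_E = max(EF_C=24, EF_D=14) = 24; EF_E = 24+5 = 29
ES_F = max(EF_A=14, EF_B=3) = 14; EF_F = 14+2 = 16
ES_G = max(EF_B=3, EF_E=29, EF_F=16) = 29; EF_G = 29+4 = 33
Expected project duration μ = 33 days. Critical path: A → C → E → G.

Variance along critical path = 4.000 + 1.778 + 5.444 + 2.778 = 14.000; σ = √14.000 = 3.742 days.
Z = (38 − 33) / 3.742 = 1.336
P(T ≤ 38) = Φ(1.336) ≈ 0.909

0.909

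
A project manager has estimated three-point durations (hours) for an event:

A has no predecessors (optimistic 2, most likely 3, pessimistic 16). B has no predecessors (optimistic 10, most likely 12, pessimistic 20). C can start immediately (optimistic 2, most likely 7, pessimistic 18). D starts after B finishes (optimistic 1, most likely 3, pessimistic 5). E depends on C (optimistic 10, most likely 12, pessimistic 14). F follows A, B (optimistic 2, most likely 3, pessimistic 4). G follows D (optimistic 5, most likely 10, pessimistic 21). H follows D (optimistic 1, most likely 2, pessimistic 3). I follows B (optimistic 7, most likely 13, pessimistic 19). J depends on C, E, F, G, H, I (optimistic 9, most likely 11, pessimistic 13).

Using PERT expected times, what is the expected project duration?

38 hours

te_A = (2 + 4·3 + 16)/6 = 30/6 = 5
te_B = (10 + 4·12 + 20)/6 = 78/6 = 13
te_C = (2 + 4·7 + 18)/6 = 48/6 = 8
te_D = (1 + 4·3 + 5)/6 = 18/6 = 3
te_E = (10 + 4·12 + 14)/6 = 72/6 = 12
te_F = (2 + 4·3 + 4)/6 = 18/6 = 3
te_G = (5 + 4·10 + 21)/6 = 66/6 = 11
te_H = (1 + 4·2 + 3)/6 = 12/6 = 2
te_I = (7 + 4·13 + 19)/6 = 78/6 = 13
te_J = (9 + 4·11 + 13)/6 = 66/6 = 11

Forward pass:
ES_A = 0; EF_A = 5
ES_B = 0; EF_B = 13
ES_C = 0; EF_C = 8
ES_D = 13; EF_D = 13+3 = 16
ES_E = 8; EF_E = 8+12 = 20
ES_F = max(EF_A=5, EF_B=13) = 13; EF_F = 13+3 = 16
ES_G = 16; EF_G = 16+11 = 27
ES_H = 16; EF_H = 16+2 = 18
ES_I = 13; EF_I = 13+13 = 26
ES_J = max(EF_C=8, EF_E=20, EF_F=16, EF_G=27, EF_H=18, EF_I=26) = 27; EF_J = 27+11 = 38
Expected project duration μ = 38 hours. Critical path: B → D → G → J.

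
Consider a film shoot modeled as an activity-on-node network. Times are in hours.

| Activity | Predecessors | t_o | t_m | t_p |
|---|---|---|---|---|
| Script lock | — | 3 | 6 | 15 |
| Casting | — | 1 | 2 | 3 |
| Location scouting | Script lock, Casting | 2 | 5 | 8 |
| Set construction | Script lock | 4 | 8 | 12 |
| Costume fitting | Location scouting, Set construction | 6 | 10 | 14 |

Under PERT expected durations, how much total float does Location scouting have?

te_Script lock = (3 + 4·6 + 15)/6 = 42/6 = 7
te_Casting = (1 + 4·2 + 3)/6 = 12/6 = 2
te_Location scouting = (2 + 4·5 + 8)/6 = 30/6 = 5
te_Set construction = (4 + 4·8 + 12)/6 = 48/6 = 8
te_Costume fitting = (6 + 4·10 + 14)/6 = 60/6 = 10

Forward pass:
ES_Script lock = 0; EF_Script lock = 7
ES_Casting = 0; EF_Casting = 2
ES_Location scouting = max(EF_Script lock=7, EF_Casting=2) = 7; EF_Location scouting = 7+5 = 12
ES_Set construction = 7; EF_Set construction = 7+8 = 15
ES_Costume fitting = max(EF_Location scouting=12, EF_Set construction=15) = 15; EF_Costume fitting = 15+10 = 25
Expected project duration μ = 25 hours. Critical path: Script lock → Set construction → Costume fitting.

Backward pass:
LF_Costume fitting = 25; LS_Costume fitting = 25−10 = 15
LF_Set construction = LS_Costume fitting = 15; LS_Set construction = 15−8 = 7
LF_Location scouting = LS_Costume fitting = 15; LS_Location scouting = 15−5 = 10
LF_Casting = LS_Location scouting = 10; LS_Casting = 10−2 = 8
LF_Script lock = min(LS_Location scouting=10, LS_Set construction=7) = 7; LS_Script lock = 7−7 = 0
Slack_Location scouting = LS_Location scouting − ES_Location scouting = 10 − 7 = 3

3 hours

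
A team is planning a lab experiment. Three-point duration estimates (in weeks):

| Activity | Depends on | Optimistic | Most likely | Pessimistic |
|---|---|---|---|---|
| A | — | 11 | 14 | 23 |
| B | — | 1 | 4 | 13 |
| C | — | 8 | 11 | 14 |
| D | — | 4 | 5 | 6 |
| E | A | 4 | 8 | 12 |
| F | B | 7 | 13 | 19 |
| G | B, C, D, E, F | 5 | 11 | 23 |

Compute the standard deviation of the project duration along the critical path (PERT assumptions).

te_A = (11 + 4·14 + 23)/6 = 90/6 = 15; σ²_A = ((23−11)/6)² = 4.000
te_B = (1 + 4·4 + 13)/6 = 30/6 = 5; σ²_B = ((13−1)/6)² = 4.000
te_C = (8 + 4·11 + 14)/6 = 66/6 = 11; σ²_C = ((14−8)/6)² = 1.000
te_D = (4 + 4·5 + 6)/6 = 30/6 = 5; σ²_D = ((6−4)/6)² = 0.111
te_E = (4 + 4·8 + 12)/6 = 48/6 = 8; σ²_E = ((12−4)/6)² = 1.778
te_F = (7 + 4·13 + 19)/6 = 78/6 = 13; σ²_F = ((19−7)/6)² = 4.000
te_G = (5 + 4·11 + 23)/6 = 72/6 = 12; σ²_G = ((23−5)/6)² = 9.000

Forward pass:
ES_A = 0; EF_A = 15
ES_B = 0; EF_B = 5
ES_C = 0; EF_C = 11
ES_D = 0; EF_D = 5
ES_E = 15; EF_E = 15+8 = 23
ES_F = 5; EF_F = 5+13 = 18
ES_G = max(EF_B=5, EF_C=11, EF_D=5, EF_E=23, EF_F=18) = 23; EF_G = 23+12 = 35
Expected project duration μ = 35 weeks. Critical path: A → E → G.

Variance along critical path = 4.000 + 1.778 + 9.000 = 14.778
σ = √14.778 = 3.844 weeks

3.84 weeks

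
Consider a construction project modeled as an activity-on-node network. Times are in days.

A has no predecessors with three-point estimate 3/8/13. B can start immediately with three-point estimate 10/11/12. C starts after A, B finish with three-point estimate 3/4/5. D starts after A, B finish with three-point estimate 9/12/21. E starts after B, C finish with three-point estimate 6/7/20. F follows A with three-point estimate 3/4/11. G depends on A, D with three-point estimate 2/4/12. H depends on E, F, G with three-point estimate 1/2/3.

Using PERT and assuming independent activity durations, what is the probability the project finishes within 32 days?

0.647

te_A = (3 + 4·8 + 13)/6 = 48/6 = 8; σ²_A = ((13−3)/6)² = 2.778
te_B = (10 + 4·11 + 12)/6 = 66/6 = 11; σ²_B = ((12−10)/6)² = 0.111
te_C = (3 + 4·4 + 5)/6 = 24/6 = 4; σ²_C = ((5−3)/6)² = 0.111
te_D = (9 + 4·12 + 21)/6 = 78/6 = 13; σ²_D = ((21−9)/6)² = 4.000
te_E = (6 + 4·7 + 20)/6 = 54/6 = 9; σ²_E = ((20−6)/6)² = 5.444
te_F = (3 + 4·4 + 11)/6 = 30/6 = 5; σ²_F = ((11−3)/6)² = 1.778
te_G = (2 + 4·4 + 12)/6 = 30/6 = 5; σ²_G = ((12−2)/6)² = 2.778
te_H = (1 + 4·2 + 3)/6 = 12/6 = 2; σ²_H = ((3−1)/6)² = 0.111

Forward pass:
ES_A = 0; EF_A = 8
ES_B = 0; EF_B = 11
ES_C = max(EF_A=8, EF_B=11) = 11; EF_C = 11+4 = 15
ES_D = max(EF_A=8, EF_B=11) = 11; EF_D = 11+13 = 24
ES_E = max(EF_B=11, EF_C=15) = 15; EF_E = 15+9 = 24
ES_F = 8; EF_F = 8+5 = 13
ES_G = max(EF_A=8, EF_D=24) = 24; EF_G = 24+5 = 29
ES_H = max(EF_E=24, EF_F=13, EF_G=29) = 29; EF_H = 29+2 = 31
Expected project duration μ = 31 days. Critical path: B → D → G → H.

Variance along critical path = 0.111 + 4.000 + 2.778 + 0.111 = 7.000; σ = √7.000 = 2.646 days.
Z = (32 − 31) / 2.646 = 0.378
P(T ≤ 32) = Φ(0.378) ≈ 0.647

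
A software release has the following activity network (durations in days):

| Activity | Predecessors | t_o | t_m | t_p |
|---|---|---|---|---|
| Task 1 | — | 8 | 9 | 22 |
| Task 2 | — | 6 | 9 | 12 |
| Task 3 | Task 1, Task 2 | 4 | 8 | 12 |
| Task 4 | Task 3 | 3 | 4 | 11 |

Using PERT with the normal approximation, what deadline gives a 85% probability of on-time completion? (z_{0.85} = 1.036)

27.1 days

te_Task 1 = (8 + 4·9 + 22)/6 = 66/6 = 11; σ²_Task 1 = ((22−8)/6)² = 5.444
te_Task 2 = (6 + 4·9 + 12)/6 = 54/6 = 9; σ²_Task 2 = ((12−6)/6)² = 1.000
te_Task 3 = (4 + 4·8 + 12)/6 = 48/6 = 8; σ²_Task 3 = ((12−4)/6)² = 1.778
te_Task 4 = (3 + 4·4 + 11)/6 = 30/6 = 5; σ²_Task 4 = ((11−3)/6)² = 1.778

Forward pass:
ES_Task 1 = 0; EF_Task 1 = 11
ES_Task 2 = 0; EF_Task 2 = 9
ES_Task 3 = max(EF_Task 1=11, EF_Task 2=9) = 11; EF_Task 3 = 11+8 = 19
ES_Task 4 = 19; EF_Task 4 = 19+5 = 24
Expected project duration μ = 24 days. Critical path: Task 1 → Task 3 → Task 4.

Variance along critical path = 5.444 + 1.778 + 1.778 = 9.000; σ = 3.000 days.
D = μ + z·σ = 24 + 1.036·3.000 = 27.1 days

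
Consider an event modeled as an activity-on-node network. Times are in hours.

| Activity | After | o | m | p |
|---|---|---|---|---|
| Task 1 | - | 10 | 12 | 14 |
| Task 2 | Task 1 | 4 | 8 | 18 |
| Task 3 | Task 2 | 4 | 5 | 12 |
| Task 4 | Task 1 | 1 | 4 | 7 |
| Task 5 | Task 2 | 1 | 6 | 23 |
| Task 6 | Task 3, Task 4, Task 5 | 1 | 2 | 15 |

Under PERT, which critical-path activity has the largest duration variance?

Task 5

te_Task 1 = (10 + 4·12 + 14)/6 = 72/6 = 12; σ²_Task 1 = ((14−10)/6)² = 0.444
te_Task 2 = (4 + 4·8 + 18)/6 = 54/6 = 9; σ²_Task 2 = ((18−4)/6)² = 5.444
te_Task 3 = (4 + 4·5 + 12)/6 = 36/6 = 6; σ²_Task 3 = ((12−4)/6)² = 1.778
te_Task 4 = (1 + 4·4 + 7)/6 = 24/6 = 4; σ²_Task 4 = ((7−1)/6)² = 1.000
te_Task 5 = (1 + 4·6 + 23)/6 = 48/6 = 8; σ²_Task 5 = ((23−1)/6)² = 13.444
te_Task 6 = (1 + 4·2 + 15)/6 = 24/6 = 4; σ²_Task 6 = ((15−1)/6)² = 5.444

Forward pass:
ES_Task 1 = 0; EF_Task 1 = 12
ES_Task 2 = 12; EF_Task 2 = 12+9 = 21
ES_Task 3 = 21; EF_Task 3 = 21+6 = 27
ES_Task 4 = 12; EF_Task 4 = 12+4 = 16
ES_Task 5 = 21; EF_Task 5 = 21+8 = 29
ES_Task 6 = max(EF_Task 3=27, EF_Task 4=16, EF_Task 5=29) = 29; EF_Task 6 = 29+4 = 33
Expected project duration μ = 33 hours. Critical path: Task 1 → Task 2 → Task 5 → Task 6.

Variances on critical path: σ²_Task 1=0.444, σ²_Task 2=5.444, σ²_Task 5=13.444, σ²_Task 6=5.444.
Largest is σ²_Task 5 = 13.444.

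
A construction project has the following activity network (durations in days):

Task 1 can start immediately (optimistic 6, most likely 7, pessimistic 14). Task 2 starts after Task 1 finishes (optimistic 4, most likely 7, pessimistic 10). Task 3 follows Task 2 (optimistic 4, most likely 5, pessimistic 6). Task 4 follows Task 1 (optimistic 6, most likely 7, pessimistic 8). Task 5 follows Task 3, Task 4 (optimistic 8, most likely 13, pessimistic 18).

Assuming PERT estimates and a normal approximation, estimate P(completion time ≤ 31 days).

te_Task 1 = (6 + 4·7 + 14)/6 = 48/6 = 8; σ²_Task 1 = ((14−6)/6)² = 1.778
te_Task 2 = (4 + 4·7 + 10)/6 = 42/6 = 7; σ²_Task 2 = ((10−4)/6)² = 1.000
te_Task 3 = (4 + 4·5 + 6)/6 = 30/6 = 5; σ²_Task 3 = ((6−4)/6)² = 0.111
te_Task 4 = (6 + 4·7 + 8)/6 = 42/6 = 7; σ²_Task 4 = ((8−6)/6)² = 0.111
te_Task 5 = (8 + 4·13 + 18)/6 = 78/6 = 13; σ²_Task 5 = ((18−8)/6)² = 2.778

Forward pass:
ES_Task 1 = 0; EF_Task 1 = 8
ES_Task 2 = 8; EF_Task 2 = 8+7 = 15
ES_Task 3 = 15; EF_Task 3 = 15+5 = 20
ES_Task 4 = 8; EF_Task 4 = 8+7 = 15
ES_Task 5 = max(EF_Task 3=20, EF_Task 4=15) = 20; EF_Task 5 = 20+13 = 33
Expected project duration μ = 33 days. Critical path: Task 1 → Task 2 → Task 3 → Task 5.

Variance along critical path = 1.778 + 1.000 + 0.111 + 2.778 = 5.667; σ = √5.667 = 2.380 days.
Z = (31 − 33) / 2.380 = -0.840
P(T ≤ 31) = Φ(-0.840) ≈ 0.200

0.200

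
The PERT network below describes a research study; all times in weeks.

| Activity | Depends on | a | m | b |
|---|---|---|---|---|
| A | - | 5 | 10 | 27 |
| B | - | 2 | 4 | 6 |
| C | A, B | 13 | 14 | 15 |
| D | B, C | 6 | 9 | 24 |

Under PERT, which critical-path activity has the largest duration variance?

te_A = (5 + 4·10 + 27)/6 = 72/6 = 12; σ²_A = ((27−5)/6)² = 13.444
te_B = (2 + 4·4 + 6)/6 = 24/6 = 4; σ²_B = ((6−2)/6)² = 0.444
te_C = (13 + 4·14 + 15)/6 = 84/6 = 14; σ²_C = ((15−13)/6)² = 0.111
te_D = (6 + 4·9 + 24)/6 = 66/6 = 11; σ²_D = ((24−6)/6)² = 9.000

Forward pass:
ES_A = 0; EF_A = 12
ES_B = 0; EF_B = 4
ES_C = max(EF_A=12, EF_B=4) = 12; EF_C = 12+14 = 26
ES_D = max(EF_B=4, EF_C=26) = 26; EF_D = 26+11 = 37
Expected project duration μ = 37 weeks. Critical path: A → C → D.

Variances on critical path: σ²_A=13.444, σ²_C=0.111, σ²_D=9.000.
Largest is σ²_A = 13.444.

A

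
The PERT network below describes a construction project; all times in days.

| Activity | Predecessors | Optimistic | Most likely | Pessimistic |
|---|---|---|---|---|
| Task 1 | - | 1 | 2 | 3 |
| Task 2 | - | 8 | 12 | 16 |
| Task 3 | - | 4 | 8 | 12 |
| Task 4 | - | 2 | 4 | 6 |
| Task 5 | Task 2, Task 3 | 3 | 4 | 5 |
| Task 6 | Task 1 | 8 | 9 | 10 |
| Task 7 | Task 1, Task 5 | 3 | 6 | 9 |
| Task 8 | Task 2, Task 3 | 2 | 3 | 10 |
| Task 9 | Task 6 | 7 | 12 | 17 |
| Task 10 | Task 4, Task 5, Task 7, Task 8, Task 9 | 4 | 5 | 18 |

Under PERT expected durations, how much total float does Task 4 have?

19 days

te_Task 1 = (1 + 4·2 + 3)/6 = 12/6 = 2
te_Task 2 = (8 + 4·12 + 16)/6 = 72/6 = 12
te_Task 3 = (4 + 4·8 + 12)/6 = 48/6 = 8
te_Task 4 = (2 + 4·4 + 6)/6 = 24/6 = 4
te_Task 5 = (3 + 4·4 + 5)/6 = 24/6 = 4
te_Task 6 = (8 + 4·9 + 10)/6 = 54/6 = 9
te_Task 7 = (3 + 4·6 + 9)/6 = 36/6 = 6
te_Task 8 = (2 + 4·3 + 10)/6 = 24/6 = 4
te_Task 9 = (7 + 4·12 + 17)/6 = 72/6 = 12
te_Task 10 = (4 + 4·5 + 18)/6 = 42/6 = 7

Forward pass:
ES_Task 1 = 0; EF_Task 1 = 2
ES_Task 2 = 0; EF_Task 2 = 12
ES_Task 3 = 0; EF_Task 3 = 8
ES_Task 4 = 0; EF_Task 4 = 4
ES_Task 5 = max(EF_Task 2=12, EF_Task 3=8) = 12; EF_Task 5 = 12+4 = 16
ES_Task 6 = 2; EF_Task 6 = 2+9 = 11
ES_Task 7 = max(EF_Task 1=2, EF_Task 5=16) = 16; EF_Task 7 = 16+6 = 22
ES_Task 8 = max(EF_Task 2=12, EF_Task 3=8) = 12; EF_Task 8 = 12+4 = 16
ES_Task 9 = 11; EF_Task 9 = 11+12 = 23
ES_Task 10 = max(EF_Task 4=4, EF_Task 5=16, EF_Task 7=22, EF_Task 8=16, EF_Task 9=23) = 23; EF_Task 10 = 23+7 = 30
Expected project duration μ = 30 days. Critical path: Task 1 → Task 6 → Task 9 → Task 10.

Backward pass:
LF_Task 10 = 30; LS_Task 10 = 30−7 = 23
LF_Task 9 = LS_Task 10 = 23; LS_Task 9 = 23−12 = 11
LF_Task 8 = LS_Task 10 = 23; LS_Task 8 = 23−4 = 19
LF_Task 7 = LS_Task 10 = 23; LS_Task 7 = 23−6 = 17
LF_Task 6 = LS_Task 9 = 11; LS_Task 6 = 11−9 = 2
LF_Task 5 = min(LS_Task 7=17, LS_Task 10=23) = 17; LS_Task 5 = 17−4 = 13
LF_Task 4 = LS_Task 10 = 23; LS_Task 4 = 23−4 = 19
LF_Task 3 = min(LS_Task 5=13, LS_Task 8=19) = 13; LS_Task 3 = 13−8 = 5
LF_Task 2 = min(LS_Task 5=13, LS_Task 8=19) = 13; LS_Task 2 = 13−12 = 1
LF_Task 1 = min(LS_Task 6=2, LS_Task 7=17) = 2; LS_Task 1 = 2−2 = 0
Slack_Task 4 = LS_Task 4 − ES_Task 4 = 19 − 0 = 19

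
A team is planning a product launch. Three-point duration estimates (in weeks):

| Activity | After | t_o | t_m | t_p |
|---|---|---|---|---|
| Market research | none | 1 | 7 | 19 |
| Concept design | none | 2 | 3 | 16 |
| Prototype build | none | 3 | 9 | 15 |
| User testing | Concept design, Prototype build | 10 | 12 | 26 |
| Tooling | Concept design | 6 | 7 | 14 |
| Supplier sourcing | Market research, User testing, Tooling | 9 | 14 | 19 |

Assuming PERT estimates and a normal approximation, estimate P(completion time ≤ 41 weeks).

te_Market research = (1 + 4·7 + 19)/6 = 48/6 = 8; σ²_Market research = ((19−1)/6)² = 9.000
te_Concept design = (2 + 4·3 + 16)/6 = 30/6 = 5; σ²_Concept design = ((16−2)/6)² = 5.444
te_Prototype build = (3 + 4·9 + 15)/6 = 54/6 = 9; σ²_Prototype build = ((15−3)/6)² = 4.000
te_User testing = (10 + 4·12 + 26)/6 = 84/6 = 14; σ²_User testing = ((26−10)/6)² = 7.111
te_Tooling = (6 + 4·7 + 14)/6 = 48/6 = 8; σ²_Tooling = ((14−6)/6)² = 1.778
te_Supplier sourcing = (9 + 4·14 + 19)/6 = 84/6 = 14; σ²_Supplier sourcing = ((19−9)/6)² = 2.778

Forward pass:
ES_Market research = 0; EF_Market research = 8
ES_Concept design = 0; EF_Concept design = 5
ES_Prototype build = 0; EF_Prototype build = 9
ES_User testing = max(EF_Concept design=5, EF_Prototype build=9) = 9; EF_User testing = 9+14 = 23
ES_Tooling = 5; EF_Tooling = 5+8 = 13
ES_Supplier sourcing = max(EF_Market research=8, EF_User testing=23, EF_Tooling=13) = 23; EF_Supplier sourcing = 23+14 = 37
Expected project duration μ = 37 weeks. Critical path: Prototype build → User testing → Supplier sourcing.

Variance along critical path = 4.000 + 7.111 + 2.778 = 13.889; σ = √13.889 = 3.727 weeks.
Z = (41 − 37) / 3.727 = 1.073
P(T ≤ 41) = Φ(1.073) ≈ 0.858

0.858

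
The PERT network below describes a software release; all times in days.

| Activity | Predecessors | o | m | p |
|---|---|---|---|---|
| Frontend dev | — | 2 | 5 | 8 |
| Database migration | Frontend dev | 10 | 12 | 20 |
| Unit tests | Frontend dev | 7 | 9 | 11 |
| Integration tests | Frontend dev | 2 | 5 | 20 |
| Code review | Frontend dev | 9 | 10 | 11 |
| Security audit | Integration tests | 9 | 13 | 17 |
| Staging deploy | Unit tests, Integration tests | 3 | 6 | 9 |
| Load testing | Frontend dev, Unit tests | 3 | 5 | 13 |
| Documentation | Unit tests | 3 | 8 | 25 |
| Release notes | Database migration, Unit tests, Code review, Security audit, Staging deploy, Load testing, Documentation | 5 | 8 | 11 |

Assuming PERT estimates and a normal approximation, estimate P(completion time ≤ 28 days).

te_Frontend dev = (2 + 4·5 + 8)/6 = 30/6 = 5; σ²_Frontend dev = ((8−2)/6)² = 1.000
te_Database migration = (10 + 4·12 + 20)/6 = 78/6 = 13; σ²_Database migration = ((20−10)/6)² = 2.778
te_Unit tests = (7 + 4·9 + 11)/6 = 54/6 = 9; σ²_Unit tests = ((11−7)/6)² = 0.444
te_Integration tests = (2 + 4·5 + 20)/6 = 42/6 = 7; σ²_Integration tests = ((20−2)/6)² = 9.000
te_Code review = (9 + 4·10 + 11)/6 = 60/6 = 10; σ²_Code review = ((11−9)/6)² = 0.111
te_Security audit = (9 + 4·13 + 17)/6 = 78/6 = 13; σ²_Security audit = ((17−9)/6)² = 1.778
te_Staging deploy = (3 + 4·6 + 9)/6 = 36/6 = 6; σ²_Staging deploy = ((9−3)/6)² = 1.000
te_Load testing = (3 + 4·5 + 13)/6 = 36/6 = 6; σ²_Load testing = ((13−3)/6)² = 2.778
te_Documentation = (3 + 4·8 + 25)/6 = 60/6 = 10; σ²_Documentation = ((25−3)/6)² = 13.444
te_Release notes = (5 + 4·8 + 11)/6 = 48/6 = 8; σ²_Release notes = ((11−5)/6)² = 1.000

Forward pass:
ES_Frontend dev = 0; EF_Frontend dev = 5
ES_Database migration = 5; EF_Database migration = 5+13 = 18
ES_Unit tests = 5; EF_Unit tests = 5+9 = 14
ES_Integration tests = 5; EF_Integration tests = 5+7 = 12
ES_Code review = 5; EF_Code review = 5+10 = 15
ES_Security audit = 12; EF_Security audit = 12+13 = 25
ES_Staging deploy = max(EF_Unit tests=14, EF_Integration tests=12) = 14; EF_Staging deploy = 14+6 = 20
ES_Load testing = max(EF_Frontend dev=5, EF_Unit tests=14) = 14; EF_Load testing = 14+6 = 20
ES_Documentation = 14; EF_Documentation = 14+10 = 24
ES_Release notes = max(EF_Database migration=18, EF_Unit tests=14, EF_Code review=15, EF_Security audit=25, EF_Staging deploy=20, EF_Load testing=20, EF_Documentation=24) = 25; EF_Release notes = 25+8 = 33
Expected project duration μ = 33 days. Critical path: Frontend dev → Integration tests → Security audit → Release notes.

Variance along critical path = 1.000 + 9.000 + 1.778 + 1.000 = 12.778; σ = √12.778 = 3.575 days.
Z = (28 − 33) / 3.575 = -1.399
P(T ≤ 28) = Φ(-1.399) ≈ 0.081

0.081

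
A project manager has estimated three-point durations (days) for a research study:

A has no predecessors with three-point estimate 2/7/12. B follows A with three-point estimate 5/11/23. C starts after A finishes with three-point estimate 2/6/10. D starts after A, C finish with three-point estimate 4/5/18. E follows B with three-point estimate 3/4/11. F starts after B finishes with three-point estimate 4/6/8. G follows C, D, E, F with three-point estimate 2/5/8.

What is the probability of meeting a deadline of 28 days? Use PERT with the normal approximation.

te_A = (2 + 4·7 + 12)/6 = 42/6 = 7; σ²_A = ((12−2)/6)² = 2.778
te_B = (5 + 4·11 + 23)/6 = 72/6 = 12; σ²_B = ((23−5)/6)² = 9.000
te_C = (2 + 4·6 + 10)/6 = 36/6 = 6; σ²_C = ((10−2)/6)² = 1.778
te_D = (4 + 4·5 + 18)/6 = 42/6 = 7; σ²_D = ((18−4)/6)² = 5.444
te_E = (3 + 4·4 + 11)/6 = 30/6 = 5; σ²_E = ((11−3)/6)² = 1.778
te_F = (4 + 4·6 + 8)/6 = 36/6 = 6; σ²_F = ((8−4)/6)² = 0.444
te_G = (2 + 4·5 + 8)/6 = 30/6 = 5; σ²_G = ((8−2)/6)² = 1.000

Forward pass:
ES_A = 0; EF_A = 7
ES_B = 7; EF_B = 7+12 = 19
ES_C = 7; EF_C = 7+6 = 13
ES_D = max(EF_A=7, EF_C=13) = 13; EF_D = 13+7 = 20
ES_E = 19; EF_E = 19+5 = 24
ES_F = 19; EF_F = 19+6 = 25
ES_G = max(EF_C=13, EF_D=20, EF_E=24, EF_F=25) = 25; EF_G = 25+5 = 30
Expected project duration μ = 30 days. Critical path: A → B → F → G.

Variance along critical path = 2.778 + 9.000 + 0.444 + 1.000 = 13.222; σ = √13.222 = 3.636 days.
Z = (28 − 30) / 3.636 = -0.550
P(T ≤ 28) = Φ(-0.550) ≈ 0.291

0.291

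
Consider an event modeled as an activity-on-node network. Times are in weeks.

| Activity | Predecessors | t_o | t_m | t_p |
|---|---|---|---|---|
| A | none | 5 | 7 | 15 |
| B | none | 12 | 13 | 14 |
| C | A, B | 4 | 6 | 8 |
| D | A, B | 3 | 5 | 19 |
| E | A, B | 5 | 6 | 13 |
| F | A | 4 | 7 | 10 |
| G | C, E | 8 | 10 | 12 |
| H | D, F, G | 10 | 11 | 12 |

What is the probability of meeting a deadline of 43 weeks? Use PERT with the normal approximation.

0.900

te_A = (5 + 4·7 + 15)/6 = 48/6 = 8; σ²_A = ((15−5)/6)² = 2.778
te_B = (12 + 4·13 + 14)/6 = 78/6 = 13; σ²_B = ((14−12)/6)² = 0.111
te_C = (4 + 4·6 + 8)/6 = 36/6 = 6; σ²_C = ((8−4)/6)² = 0.444
te_D = (3 + 4·5 + 19)/6 = 42/6 = 7; σ²_D = ((19−3)/6)² = 7.111
te_E = (5 + 4·6 + 13)/6 = 42/6 = 7; σ²_E = ((13−5)/6)² = 1.778
te_F = (4 + 4·7 + 10)/6 = 42/6 = 7; σ²_F = ((10−4)/6)² = 1.000
te_G = (8 + 4·10 + 12)/6 = 60/6 = 10; σ²_G = ((12−8)/6)² = 0.444
te_H = (10 + 4·11 + 12)/6 = 66/6 = 11; σ²_H = ((12−10)/6)² = 0.111

Forward pass:
ES_A = 0; EF_A = 8
ES_B = 0; EF_B = 13
ES_C = max(EF_A=8, EF_B=13) = 13; EF_C = 13+6 = 19
ES_D = max(EF_A=8, EF_B=13) = 13; EF_D = 13+7 = 20
ES_E = max(EF_A=8, EF_B=13) = 13; EF_E = 13+7 = 20
ES_F = 8; EF_F = 8+7 = 15
ES_G = max(EF_C=19, EF_E=20) = 20; EF_G = 20+10 = 30
ES_H = max(EF_D=20, EF_F=15, EF_G=30) = 30; EF_H = 30+11 = 41
Expected project duration μ = 41 weeks. Critical path: B → E → G → H.

Variance along critical path = 0.111 + 1.778 + 0.444 + 0.111 = 2.444; σ = √2.444 = 1.563 weeks.
Z = (43 − 41) / 1.563 = 1.279
P(T ≤ 43) = Φ(1.279) ≈ 0.900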